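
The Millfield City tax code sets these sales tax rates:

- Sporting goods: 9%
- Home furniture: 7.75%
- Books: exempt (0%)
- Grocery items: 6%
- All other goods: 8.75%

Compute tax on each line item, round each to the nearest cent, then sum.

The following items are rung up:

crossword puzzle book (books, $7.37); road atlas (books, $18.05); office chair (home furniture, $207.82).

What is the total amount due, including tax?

$249.35

Crossword puzzle book $7.37: books → 0% → $0.00
Road atlas $18.05: books → 0% → $0.00
Office chair $207.82: home furniture → 7.75% → $16.11
Subtotal = $233.24; tax = $16.11; total due = $249.35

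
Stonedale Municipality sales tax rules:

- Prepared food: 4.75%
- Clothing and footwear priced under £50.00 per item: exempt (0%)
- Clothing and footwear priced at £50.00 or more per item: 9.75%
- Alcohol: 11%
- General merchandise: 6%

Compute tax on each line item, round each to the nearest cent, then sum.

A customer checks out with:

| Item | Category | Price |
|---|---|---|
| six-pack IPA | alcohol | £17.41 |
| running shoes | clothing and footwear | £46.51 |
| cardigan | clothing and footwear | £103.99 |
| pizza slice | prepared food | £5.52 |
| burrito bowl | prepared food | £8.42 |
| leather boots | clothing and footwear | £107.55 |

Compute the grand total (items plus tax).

£312.61

Six-pack IPA £17.41: alcohol → 11% → £1.92
Running shoes £46.51: clothing and footwear, under £50.00 → 0% → £0.00
Cardigan £103.99: clothing and footwear, £50.00 or more → 9.75% → £10.14
Pizza slice £5.52: prepared food → 4.75% → £0.26
Burrito bowl £8.42: prepared food → 4.75% → £0.40
Leather boots £107.55: clothing and footwear, £50.00 or more → 9.75% → £10.49
Subtotal = £289.40; tax = £23.21; total due = £312.61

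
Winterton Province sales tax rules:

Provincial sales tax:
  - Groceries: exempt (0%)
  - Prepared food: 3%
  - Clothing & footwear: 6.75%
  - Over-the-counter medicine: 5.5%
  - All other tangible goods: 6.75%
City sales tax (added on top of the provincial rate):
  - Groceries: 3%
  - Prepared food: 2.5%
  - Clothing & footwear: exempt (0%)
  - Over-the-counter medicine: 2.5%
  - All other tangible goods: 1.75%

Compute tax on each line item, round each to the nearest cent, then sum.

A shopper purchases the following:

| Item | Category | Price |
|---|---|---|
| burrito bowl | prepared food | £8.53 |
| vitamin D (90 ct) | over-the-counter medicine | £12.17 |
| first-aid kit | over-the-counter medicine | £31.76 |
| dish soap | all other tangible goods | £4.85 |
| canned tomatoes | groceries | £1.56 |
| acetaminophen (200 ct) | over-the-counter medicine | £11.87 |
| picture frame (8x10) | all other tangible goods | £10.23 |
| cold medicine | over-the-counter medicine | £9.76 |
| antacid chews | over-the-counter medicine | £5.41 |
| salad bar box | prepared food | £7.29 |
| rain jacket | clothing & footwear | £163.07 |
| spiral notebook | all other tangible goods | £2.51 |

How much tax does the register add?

Burrito bowl £8.53: prepared food → 3% + 2.5% city = 5.5% → £0.47
Vitamin D (90 ct) £12.17: over-the-counter medicine → 5.5% + 2.5% city = 8% → £0.97
First-aid kit £31.76: over-the-counter medicine → 5.5% + 2.5% city = 8% → £2.54
Dish soap £4.85: all other tangible goods → 6.75% + 1.75% city = 8.5% → £0.41
Canned tomatoes £1.56: groceries → 0% + 3% city = 3% → £0.05
Acetaminophen (200 ct) £11.87: over-the-counter medicine → 5.5% + 2.5% city = 8% → £0.95
Picture frame (8x10) £10.23: all other tangible goods → 6.75% + 1.75% city = 8.5% → £0.87
Cold medicine £9.76: over-the-counter medicine → 5.5% + 2.5% city = 8% → £0.78
Antacid chews £5.41: over-the-counter medicine → 5.5% + 2.5% city = 8% → £0.43
Salad bar box £7.29: prepared food → 3% + 2.5% city = 5.5% → £0.40
Rain jacket £163.07: clothing & footwear → 6.75% + 0% city = 6.75% → £11.01
Spiral notebook £2.51: all other tangible goods → 6.75% + 1.75% city = 8.5% → £0.21
Total tax = £0.47 + £0.97 + £2.54 + £0.41 + £0.05 + £0.95 + £0.87 + £0.78 + £0.43 + £0.40 + £11.01 + £0.21 = £19.09

£19.09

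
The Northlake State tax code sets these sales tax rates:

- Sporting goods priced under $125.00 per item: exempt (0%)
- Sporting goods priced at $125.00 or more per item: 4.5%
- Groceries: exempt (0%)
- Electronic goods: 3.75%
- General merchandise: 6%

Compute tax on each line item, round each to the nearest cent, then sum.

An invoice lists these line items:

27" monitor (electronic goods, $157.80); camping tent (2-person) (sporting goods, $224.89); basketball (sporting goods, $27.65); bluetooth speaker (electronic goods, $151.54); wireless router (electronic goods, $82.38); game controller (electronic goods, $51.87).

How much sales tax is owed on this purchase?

27" monitor $157.80: electronic goods → 3.75% → $5.92
Camping tent (2-person) $224.89: sporting goods, $125.00 or more → 4.5% → $10.12
Basketball $27.65: sporting goods, under $125.00 → 0% → $0.00
Bluetooth speaker $151.54: electronic goods → 3.75% → $5.68
Wireless router $82.38: electronic goods → 3.75% → $3.09
Game controller $51.87: electronic goods → 3.75% → $1.95
Total tax = $5.92 + $10.12 + $5.68 + $3.09 + $1.95 = $26.76

$26.76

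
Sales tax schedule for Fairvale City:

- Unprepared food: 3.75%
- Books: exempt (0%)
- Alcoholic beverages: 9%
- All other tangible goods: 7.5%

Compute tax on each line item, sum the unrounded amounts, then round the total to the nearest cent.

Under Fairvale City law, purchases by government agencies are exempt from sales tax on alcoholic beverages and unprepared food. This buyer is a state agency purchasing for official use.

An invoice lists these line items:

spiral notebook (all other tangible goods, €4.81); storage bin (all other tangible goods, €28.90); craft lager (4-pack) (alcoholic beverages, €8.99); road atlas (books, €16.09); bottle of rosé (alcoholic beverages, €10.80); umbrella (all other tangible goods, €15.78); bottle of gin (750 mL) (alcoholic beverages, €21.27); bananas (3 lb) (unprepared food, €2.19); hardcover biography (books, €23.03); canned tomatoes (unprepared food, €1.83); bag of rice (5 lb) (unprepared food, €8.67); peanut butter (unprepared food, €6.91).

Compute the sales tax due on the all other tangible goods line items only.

Spiral notebook €4.81: all other tangible goods → 7.5% → €0.36075
Storage bin €28.90: all other tangible goods → 7.5% → €2.1675
Umbrella €15.78: all other tangible goods → 7.5% → €1.1835
Tax on all other tangible goods: unrounded sum = €3.71175 → €3.71

€3.71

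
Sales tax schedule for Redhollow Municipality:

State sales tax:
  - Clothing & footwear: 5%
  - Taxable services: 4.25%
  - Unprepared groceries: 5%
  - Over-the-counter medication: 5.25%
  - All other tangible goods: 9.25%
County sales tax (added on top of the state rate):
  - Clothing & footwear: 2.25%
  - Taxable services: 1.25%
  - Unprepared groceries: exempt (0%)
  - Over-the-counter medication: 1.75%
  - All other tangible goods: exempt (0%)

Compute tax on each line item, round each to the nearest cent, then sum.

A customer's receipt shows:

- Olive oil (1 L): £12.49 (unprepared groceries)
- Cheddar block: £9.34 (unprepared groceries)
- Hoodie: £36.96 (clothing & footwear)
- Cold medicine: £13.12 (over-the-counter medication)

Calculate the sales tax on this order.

Olive oil (1 L) £12.49: unprepared groceries → 5% + 0% county = 5% → £0.62
Cheddar block £9.34: unprepared groceries → 5% + 0% county = 5% → £0.47
Hoodie £36.96: clothing & footwear → 5% + 2.25% county = 7.25% → £2.68
Cold medicine £13.12: over-the-counter medication → 5.25% + 1.75% county = 7% → £0.92
Total tax = £0.62 + £0.47 + £2.68 + £0.92 = £4.69

£4.69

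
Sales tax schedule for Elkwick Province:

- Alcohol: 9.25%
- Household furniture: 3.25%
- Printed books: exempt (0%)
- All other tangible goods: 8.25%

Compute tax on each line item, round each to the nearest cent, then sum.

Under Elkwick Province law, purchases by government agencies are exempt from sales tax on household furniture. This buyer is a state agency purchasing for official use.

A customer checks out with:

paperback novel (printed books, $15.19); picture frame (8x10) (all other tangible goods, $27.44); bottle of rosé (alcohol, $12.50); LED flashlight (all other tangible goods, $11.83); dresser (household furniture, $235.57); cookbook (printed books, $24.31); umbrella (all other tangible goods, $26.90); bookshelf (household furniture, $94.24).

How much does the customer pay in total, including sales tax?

$454.60

Paperback novel $15.19: printed books → 0% → $0.00
Picture frame (8x10) $27.44: all other tangible goods → 8.25% → $2.26
Bottle of rosé $12.50: alcohol → 9.25% → $1.16
LED flashlight $11.83: all other tangible goods → 8.25% → $0.98
Dresser $235.57: household furniture, buyer-exempt → 0% → $0.00
Cookbook $24.31: printed books → 0% → $0.00
Umbrella $26.90: all other tangible goods → 8.25% → $2.22
Bookshelf $94.24: household furniture, buyer-exempt → 0% → $0.00
Subtotal = $447.98; tax = $6.62; total due = $454.60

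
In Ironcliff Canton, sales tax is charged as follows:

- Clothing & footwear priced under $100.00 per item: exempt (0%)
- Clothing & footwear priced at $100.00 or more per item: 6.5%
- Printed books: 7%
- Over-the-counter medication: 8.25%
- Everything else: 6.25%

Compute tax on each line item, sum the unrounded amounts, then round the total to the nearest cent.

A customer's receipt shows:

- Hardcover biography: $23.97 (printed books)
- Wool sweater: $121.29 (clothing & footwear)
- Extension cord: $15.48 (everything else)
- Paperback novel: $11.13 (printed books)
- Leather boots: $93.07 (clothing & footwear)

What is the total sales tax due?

Hardcover biography $23.97: printed books → 7% → $1.6779
Wool sweater $121.29: clothing & footwear, $100.00 or more → 6.5% → $7.88385
Extension cord $15.48: everything else → 6.25% → $0.9675
Paperback novel $11.13: printed books → 7% → $0.7791
Leather boots $93.07: clothing & footwear, under $100.00 → 0% → $0.00
Unrounded tax sum = $11.30835 → $11.31

$11.31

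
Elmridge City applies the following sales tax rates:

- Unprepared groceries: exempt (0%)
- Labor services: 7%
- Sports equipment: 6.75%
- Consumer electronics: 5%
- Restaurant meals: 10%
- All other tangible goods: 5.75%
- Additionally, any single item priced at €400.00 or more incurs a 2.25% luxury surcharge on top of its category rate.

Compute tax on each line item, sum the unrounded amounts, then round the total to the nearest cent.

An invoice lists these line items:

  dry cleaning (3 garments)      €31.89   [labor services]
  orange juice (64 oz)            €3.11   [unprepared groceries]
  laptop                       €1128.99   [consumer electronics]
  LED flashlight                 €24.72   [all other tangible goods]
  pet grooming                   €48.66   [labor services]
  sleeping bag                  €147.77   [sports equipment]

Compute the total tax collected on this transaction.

€98.89

Dry cleaning (3 garments) €31.89: labor services → 7% → €2.2323
Orange juice (64 oz) €3.11: unprepared groceries → 0% → €0.00
Laptop €1128.99: consumer electronics → 5% + 2.25% surcharge = 7.25% → €81.851775
LED flashlight €24.72: all other tangible goods → 5.75% → €1.4214
Pet grooming €48.66: labor services → 7% → €3.4062
Sleeping bag €147.77: sports equipment → 6.75% → €9.974475
Unrounded tax sum = €98.88615 → €98.89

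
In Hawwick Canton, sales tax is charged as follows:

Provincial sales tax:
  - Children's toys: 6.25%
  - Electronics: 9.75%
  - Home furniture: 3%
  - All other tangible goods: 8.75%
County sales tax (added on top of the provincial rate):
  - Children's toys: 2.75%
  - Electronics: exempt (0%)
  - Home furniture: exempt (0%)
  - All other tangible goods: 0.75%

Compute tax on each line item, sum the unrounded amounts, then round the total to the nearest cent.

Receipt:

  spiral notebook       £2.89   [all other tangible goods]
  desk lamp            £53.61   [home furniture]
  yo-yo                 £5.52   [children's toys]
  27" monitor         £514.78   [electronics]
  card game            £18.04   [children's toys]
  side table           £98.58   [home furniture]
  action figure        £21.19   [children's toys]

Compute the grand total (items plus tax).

£773.67

Spiral notebook £2.89: all other tangible goods → 8.75% + 0.75% county = 9.5% → £0.27455
Desk lamp £53.61: home furniture → 3% + 0% county = 3% → £1.6083
Yo-yo £5.52: children's toys → 6.25% + 2.75% county = 9% → £0.4968
27" monitor £514.78: electronics → 9.75% + 0% county = 9.75% → £50.19105
Card game £18.04: children's toys → 6.25% + 2.75% county = 9% → £1.6236
Side table £98.58: home furniture → 3% + 0% county = 3% → £2.9574
Action figure £21.19: children's toys → 6.25% + 2.75% county = 9% → £1.9071
Subtotal = £714.61; unrounded tax = £59.0588 → £59.06; total due = £773.67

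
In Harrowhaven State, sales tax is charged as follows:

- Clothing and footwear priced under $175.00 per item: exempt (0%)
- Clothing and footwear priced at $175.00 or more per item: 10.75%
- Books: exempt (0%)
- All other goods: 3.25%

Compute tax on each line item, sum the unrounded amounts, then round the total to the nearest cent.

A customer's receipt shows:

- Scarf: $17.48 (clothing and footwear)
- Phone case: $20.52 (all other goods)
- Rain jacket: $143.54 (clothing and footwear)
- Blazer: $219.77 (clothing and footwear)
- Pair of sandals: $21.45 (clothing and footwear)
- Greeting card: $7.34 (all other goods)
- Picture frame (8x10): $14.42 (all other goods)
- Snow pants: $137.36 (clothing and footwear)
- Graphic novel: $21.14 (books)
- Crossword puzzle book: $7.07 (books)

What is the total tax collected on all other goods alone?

$1.37

Phone case $20.52: all other goods → 3.25% → $0.6669
Greeting card $7.34: all other goods → 3.25% → $0.23855
Picture frame (8x10) $14.42: all other goods → 3.25% → $0.46865
Tax on all other goods: unrounded sum = $1.3741 → $1.37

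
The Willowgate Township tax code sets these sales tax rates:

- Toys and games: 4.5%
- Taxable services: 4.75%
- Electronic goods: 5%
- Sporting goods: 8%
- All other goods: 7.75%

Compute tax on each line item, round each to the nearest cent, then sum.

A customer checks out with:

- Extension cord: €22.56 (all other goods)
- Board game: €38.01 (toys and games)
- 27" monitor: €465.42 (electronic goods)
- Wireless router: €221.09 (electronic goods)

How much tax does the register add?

€37.78

Extension cord €22.56: all other goods → 7.75% → €1.75
Board game €38.01: toys and games → 4.5% → €1.71
27" monitor €465.42: electronic goods → 5% → €23.27
Wireless router €221.09: electronic goods → 5% → €11.05
Total tax = €1.75 + €1.71 + €23.27 + €11.05 = €37.78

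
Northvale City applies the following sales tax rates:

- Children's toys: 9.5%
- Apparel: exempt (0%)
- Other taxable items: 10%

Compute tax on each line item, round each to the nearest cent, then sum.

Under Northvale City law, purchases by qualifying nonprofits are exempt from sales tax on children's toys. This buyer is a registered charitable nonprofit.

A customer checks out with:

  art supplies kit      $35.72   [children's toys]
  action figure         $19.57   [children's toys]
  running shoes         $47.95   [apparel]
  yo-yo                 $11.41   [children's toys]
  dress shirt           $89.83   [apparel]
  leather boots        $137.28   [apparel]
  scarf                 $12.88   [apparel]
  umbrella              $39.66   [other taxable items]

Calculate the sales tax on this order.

Art supplies kit $35.72: children's toys, buyer-exempt → 0% → $0.00
Action figure $19.57: children's toys, buyer-exempt → 0% → $0.00
Running shoes $47.95: apparel → 0% → $0.00
Yo-yo $11.41: children's toys, buyer-exempt → 0% → $0.00
Dress shirt $89.83: apparel → 0% → $0.00
Leather boots $137.28: apparel → 0% → $0.00
Scarf $12.88: apparel → 0% → $0.00
Umbrella $39.66: other taxable items → 10% → $3.97
Total tax = $3.97

$3.97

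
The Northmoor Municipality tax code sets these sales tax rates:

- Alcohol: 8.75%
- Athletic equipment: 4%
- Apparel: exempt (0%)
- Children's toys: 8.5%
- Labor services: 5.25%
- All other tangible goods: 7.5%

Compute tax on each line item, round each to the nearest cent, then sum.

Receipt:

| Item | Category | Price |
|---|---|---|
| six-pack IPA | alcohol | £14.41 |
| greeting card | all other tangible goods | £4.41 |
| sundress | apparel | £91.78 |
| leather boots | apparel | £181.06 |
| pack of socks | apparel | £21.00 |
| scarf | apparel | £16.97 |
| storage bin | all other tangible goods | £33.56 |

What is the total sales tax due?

Six-pack IPA £14.41: alcohol → 8.75% → £1.26
Greeting card £4.41: all other tangible goods → 7.5% → £0.33
Sundress £91.78: apparel → 0% → £0.00
Leather boots £181.06: apparel → 0% → £0.00
Pack of socks £21.00: apparel → 0% → £0.00
Scarf £16.97: apparel → 0% → £0.00
Storage bin £33.56: all other tangible goods → 7.5% → £2.52
Total tax = £1.26 + £0.33 + £2.52 = £4.11

£4.11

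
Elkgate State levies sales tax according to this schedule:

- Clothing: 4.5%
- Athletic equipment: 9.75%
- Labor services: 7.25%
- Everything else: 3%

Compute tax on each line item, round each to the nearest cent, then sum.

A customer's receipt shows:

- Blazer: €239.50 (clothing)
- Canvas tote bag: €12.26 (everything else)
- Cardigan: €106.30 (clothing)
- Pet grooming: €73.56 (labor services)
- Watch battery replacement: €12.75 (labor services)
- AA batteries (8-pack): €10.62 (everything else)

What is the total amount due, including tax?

€477.49

Blazer €239.50: clothing → 4.5% → €10.78
Canvas tote bag €12.26: everything else → 3% → €0.37
Cardigan €106.30: clothing → 4.5% → €4.78
Pet grooming €73.56: labor services → 7.25% → €5.33
Watch battery replacement €12.75: labor services → 7.25% → €0.92
AA batteries (8-pack) €10.62: everything else → 3% → €0.32
Subtotal = €454.99; tax = €22.50; total due = €477.49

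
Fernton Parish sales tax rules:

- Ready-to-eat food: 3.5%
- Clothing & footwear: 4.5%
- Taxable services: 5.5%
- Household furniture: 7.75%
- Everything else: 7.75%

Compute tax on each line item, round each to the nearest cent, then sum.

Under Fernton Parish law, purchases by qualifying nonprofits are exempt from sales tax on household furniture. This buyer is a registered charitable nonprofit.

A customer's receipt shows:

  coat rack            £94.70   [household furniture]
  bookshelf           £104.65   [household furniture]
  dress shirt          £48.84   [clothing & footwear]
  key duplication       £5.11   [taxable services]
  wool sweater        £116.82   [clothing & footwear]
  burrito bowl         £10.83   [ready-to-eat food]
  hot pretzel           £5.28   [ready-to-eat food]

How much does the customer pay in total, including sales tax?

Coat rack £94.70: household furniture, buyer-exempt → 0% → £0.00
Bookshelf £104.65: household furniture, buyer-exempt → 0% → £0.00
Dress shirt £48.84: clothing & footwear → 4.5% → £2.20
Key duplication £5.11: taxable services → 5.5% → £0.28
Wool sweater £116.82: clothing & footwear → 4.5% → £5.26
Burrito bowl £10.83: ready-to-eat food → 3.5% → £0.38
Hot pretzel £5.28: ready-to-eat food → 3.5% → £0.18
Subtotal = £386.23; tax = £8.30; total due = £394.53

£394.53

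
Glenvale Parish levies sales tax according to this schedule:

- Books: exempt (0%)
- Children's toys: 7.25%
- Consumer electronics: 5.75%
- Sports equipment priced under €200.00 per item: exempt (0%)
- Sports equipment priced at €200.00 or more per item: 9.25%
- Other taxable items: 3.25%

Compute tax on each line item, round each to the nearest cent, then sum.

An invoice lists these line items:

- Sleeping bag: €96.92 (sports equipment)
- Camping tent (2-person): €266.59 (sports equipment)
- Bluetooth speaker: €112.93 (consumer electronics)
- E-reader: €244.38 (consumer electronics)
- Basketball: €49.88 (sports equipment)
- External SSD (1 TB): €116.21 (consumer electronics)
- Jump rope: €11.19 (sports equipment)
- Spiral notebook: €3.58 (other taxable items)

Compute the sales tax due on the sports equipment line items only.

€24.66

Sleeping bag €96.92: sports equipment, under €200.00 → 0% → €0.00
Camping tent (2-person) €266.59: sports equipment, €200.00 or more → 9.25% → €24.66
Basketball €49.88: sports equipment, under €200.00 → 0% → €0.00
Jump rope €11.19: sports equipment, under €200.00 → 0% → €0.00
Tax on sports equipment = €0.00 + €24.66 + €0.00 + €0.00 = €24.66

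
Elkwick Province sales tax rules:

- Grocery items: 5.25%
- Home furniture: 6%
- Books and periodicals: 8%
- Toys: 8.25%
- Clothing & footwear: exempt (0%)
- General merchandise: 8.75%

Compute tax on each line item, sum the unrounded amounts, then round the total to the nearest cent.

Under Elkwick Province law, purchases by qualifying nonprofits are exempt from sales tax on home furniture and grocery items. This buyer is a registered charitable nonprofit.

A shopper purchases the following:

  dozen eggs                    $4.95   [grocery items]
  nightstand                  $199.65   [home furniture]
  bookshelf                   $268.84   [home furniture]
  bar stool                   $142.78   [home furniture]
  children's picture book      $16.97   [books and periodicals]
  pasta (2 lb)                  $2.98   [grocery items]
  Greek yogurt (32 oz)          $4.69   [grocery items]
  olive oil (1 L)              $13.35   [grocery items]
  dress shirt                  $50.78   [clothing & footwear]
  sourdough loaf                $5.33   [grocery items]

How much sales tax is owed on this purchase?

$1.36

Dozen eggs $4.95: grocery items, buyer-exempt → 0% → $0.00
Nightstand $199.65: home furniture, buyer-exempt → 0% → $0.00
Bookshelf $268.84: home furniture, buyer-exempt → 0% → $0.00
Bar stool $142.78: home furniture, buyer-exempt → 0% → $0.00
Children's picture book $16.97: books and periodicals → 8% → $1.3576
Pasta (2 lb) $2.98: grocery items, buyer-exempt → 0% → $0.00
Greek yogurt (32 oz) $4.69: grocery items, buyer-exempt → 0% → $0.00
Olive oil (1 L) $13.35: grocery items, buyer-exempt → 0% → $0.00
Dress shirt $50.78: clothing & footwear → 0% → $0.00
Sourdough loaf $5.33: grocery items, buyer-exempt → 0% → $0.00
Unrounded tax sum = $1.3576 → $1.36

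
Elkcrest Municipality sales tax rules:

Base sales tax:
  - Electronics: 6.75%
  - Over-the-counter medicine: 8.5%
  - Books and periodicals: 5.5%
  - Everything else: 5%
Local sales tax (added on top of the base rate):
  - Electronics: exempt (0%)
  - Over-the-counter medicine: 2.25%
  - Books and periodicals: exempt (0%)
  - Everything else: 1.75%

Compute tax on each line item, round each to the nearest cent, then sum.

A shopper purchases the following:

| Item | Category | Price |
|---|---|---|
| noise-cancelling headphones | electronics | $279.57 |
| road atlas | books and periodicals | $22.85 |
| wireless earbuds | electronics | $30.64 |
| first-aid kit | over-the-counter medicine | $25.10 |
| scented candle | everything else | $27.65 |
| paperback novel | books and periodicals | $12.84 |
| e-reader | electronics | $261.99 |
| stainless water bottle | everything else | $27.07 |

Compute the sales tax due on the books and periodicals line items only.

$1.97

Road atlas $22.85: books and periodicals → 5.5% + 0% local = 5.5% → $1.26
Paperback novel $12.84: books and periodicals → 5.5% + 0% local = 5.5% → $0.71
Tax on books and periodicals = $1.26 + $0.71 = $1.97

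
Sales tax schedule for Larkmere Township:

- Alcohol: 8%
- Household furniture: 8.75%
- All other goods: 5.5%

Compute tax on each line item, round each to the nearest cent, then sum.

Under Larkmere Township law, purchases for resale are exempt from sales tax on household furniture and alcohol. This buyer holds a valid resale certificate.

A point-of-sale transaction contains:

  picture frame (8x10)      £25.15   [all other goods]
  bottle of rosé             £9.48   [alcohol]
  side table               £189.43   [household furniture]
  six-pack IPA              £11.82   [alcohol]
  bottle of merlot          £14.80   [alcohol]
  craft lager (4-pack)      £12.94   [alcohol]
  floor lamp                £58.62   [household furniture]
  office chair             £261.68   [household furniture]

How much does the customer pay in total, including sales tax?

Picture frame (8x10) £25.15: all other goods → 5.5% → £1.38
Bottle of rosé £9.48: alcohol, buyer-exempt → 0% → £0.00
Side table £189.43: household furniture, buyer-exempt → 0% → £0.00
Six-pack IPA £11.82: alcohol, buyer-exempt → 0% → £0.00
Bottle of merlot £14.80: alcohol, buyer-exempt → 0% → £0.00
Craft lager (4-pack) £12.94: alcohol, buyer-exempt → 0% → £0.00
Floor lamp £58.62: household furniture, buyer-exempt → 0% → £0.00
Office chair £261.68: household furniture, buyer-exempt → 0% → £0.00
Subtotal = £583.92; tax = £1.38; total due = £585.30

£585.30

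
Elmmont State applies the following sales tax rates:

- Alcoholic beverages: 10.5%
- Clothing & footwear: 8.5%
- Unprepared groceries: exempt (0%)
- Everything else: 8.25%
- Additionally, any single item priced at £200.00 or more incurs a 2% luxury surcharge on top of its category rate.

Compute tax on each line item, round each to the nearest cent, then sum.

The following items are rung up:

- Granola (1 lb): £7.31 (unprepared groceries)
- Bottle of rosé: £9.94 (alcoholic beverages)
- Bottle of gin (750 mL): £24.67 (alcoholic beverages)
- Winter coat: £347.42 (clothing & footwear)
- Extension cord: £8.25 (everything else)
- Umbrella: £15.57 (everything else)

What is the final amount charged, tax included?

£455.23

Granola (1 lb) £7.31: unprepared groceries → 0% → £0.00
Bottle of rosé £9.94: alcoholic beverages → 10.5% → £1.04
Bottle of gin (750 mL) £24.67: alcoholic beverages → 10.5% → £2.59
Winter coat £347.42: clothing & footwear → 8.5% + 2% surcharge = 10.5% → £36.48
Extension cord £8.25: everything else → 8.25% → £0.68
Umbrella £15.57: everything else → 8.25% → £1.28
Subtotal = £413.16; tax = £42.07; total due = £455.23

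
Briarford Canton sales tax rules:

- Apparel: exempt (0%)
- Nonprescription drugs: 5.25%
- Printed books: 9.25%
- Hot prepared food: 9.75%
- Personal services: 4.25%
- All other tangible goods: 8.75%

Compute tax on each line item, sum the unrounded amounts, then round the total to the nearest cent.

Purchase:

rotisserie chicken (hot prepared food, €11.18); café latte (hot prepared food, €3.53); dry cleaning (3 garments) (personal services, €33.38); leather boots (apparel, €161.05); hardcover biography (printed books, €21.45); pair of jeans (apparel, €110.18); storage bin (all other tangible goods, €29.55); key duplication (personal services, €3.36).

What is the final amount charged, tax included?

Rotisserie chicken €11.18: hot prepared food → 9.75% → €1.09005
Café latte €3.53: hot prepared food → 9.75% → €0.344175
Dry cleaning (3 garments) €33.38: personal services → 4.25% → €1.41865
Leather boots €161.05: apparel → 0% → €0.00
Hardcover biography €21.45: printed books → 9.25% → €1.984125
Pair of jeans €110.18: apparel → 0% → €0.00
Storage bin €29.55: all other tangible goods → 8.75% → €2.585625
Key duplication €3.36: personal services → 4.25% → €0.1428
Subtotal = €373.68; unrounded tax = €7.565425 → €7.57; total due = €381.25

€381.25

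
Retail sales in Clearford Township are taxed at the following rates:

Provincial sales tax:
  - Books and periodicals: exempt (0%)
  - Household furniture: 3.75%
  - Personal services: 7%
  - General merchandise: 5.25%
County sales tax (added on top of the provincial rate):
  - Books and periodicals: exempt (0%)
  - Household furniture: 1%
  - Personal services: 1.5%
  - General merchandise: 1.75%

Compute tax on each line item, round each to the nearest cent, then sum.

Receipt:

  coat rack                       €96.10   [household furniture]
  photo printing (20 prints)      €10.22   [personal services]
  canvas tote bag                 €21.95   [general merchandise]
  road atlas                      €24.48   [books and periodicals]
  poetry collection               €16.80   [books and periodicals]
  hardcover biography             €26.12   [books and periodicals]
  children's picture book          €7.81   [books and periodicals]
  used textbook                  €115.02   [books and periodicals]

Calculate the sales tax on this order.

€6.97

Coat rack €96.10: household furniture → 3.75% + 1% county = 4.75% → €4.56
Photo printing (20 prints) €10.22: personal services → 7% + 1.5% county = 8.5% → €0.87
Canvas tote bag €21.95: general merchandise → 5.25% + 1.75% county = 7% → €1.54
Road atlas €24.48: books and periodicals → 0% + 0% county = 0% → €0.00
Poetry collection €16.80: books and periodicals → 0% + 0% county = 0% → €0.00
Hardcover biography €26.12: books and periodicals → 0% + 0% county = 0% → €0.00
Children's picture book €7.81: books and periodicals → 0% + 0% county = 0% → €0.00
Used textbook €115.02: books and periodicals → 0% + 0% county = 0% → €0.00
Total tax = €4.56 + €0.87 + €1.54 = €6.97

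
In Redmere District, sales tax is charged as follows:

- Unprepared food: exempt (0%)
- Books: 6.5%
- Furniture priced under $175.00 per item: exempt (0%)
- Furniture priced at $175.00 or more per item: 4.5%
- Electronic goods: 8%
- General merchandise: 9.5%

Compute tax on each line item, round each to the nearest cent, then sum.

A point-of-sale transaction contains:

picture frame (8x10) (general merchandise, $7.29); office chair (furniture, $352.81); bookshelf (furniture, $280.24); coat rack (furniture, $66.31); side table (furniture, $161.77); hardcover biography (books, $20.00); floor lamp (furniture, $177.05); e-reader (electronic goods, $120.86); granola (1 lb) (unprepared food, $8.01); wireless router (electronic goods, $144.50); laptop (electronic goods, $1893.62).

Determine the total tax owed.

$211.17

Picture frame (8x10) $7.29: general merchandise → 9.5% → $0.69
Office chair $352.81: furniture, $175.00 or more → 4.5% → $15.88
Bookshelf $280.24: furniture, $175.00 or more → 4.5% → $12.61
Coat rack $66.31: furniture, under $175.00 → 0% → $0.00
Side table $161.77: furniture, under $175.00 → 0% → $0.00
Hardcover biography $20.00: books → 6.5% → $1.30
Floor lamp $177.05: furniture, $175.00 or more → 4.5% → $7.97
E-reader $120.86: electronic goods → 8% → $9.67
Granola (1 lb) $8.01: unprepared food → 0% → $0.00
Wireless router $144.50: electronic goods → 8% → $11.56
Laptop $1893.62: electronic goods → 8% → $151.49
Total tax = $0.69 + $15.88 + $12.61 + $1.30 + $7.97 + $9.67 + $11.56 + $151.49 = $211.17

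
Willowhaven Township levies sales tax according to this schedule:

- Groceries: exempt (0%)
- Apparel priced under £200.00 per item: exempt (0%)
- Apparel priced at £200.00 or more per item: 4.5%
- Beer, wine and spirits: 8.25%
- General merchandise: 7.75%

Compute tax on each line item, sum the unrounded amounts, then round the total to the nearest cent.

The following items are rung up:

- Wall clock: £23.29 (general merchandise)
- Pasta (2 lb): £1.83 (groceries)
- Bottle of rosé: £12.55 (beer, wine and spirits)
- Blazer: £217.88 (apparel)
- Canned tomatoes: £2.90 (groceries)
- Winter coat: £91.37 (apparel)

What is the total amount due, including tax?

Wall clock £23.29: general merchandise → 7.75% → £1.804975
Pasta (2 lb) £1.83: groceries → 0% → £0.00
Bottle of rosé £12.55: beer, wine and spirits → 8.25% → £1.035375
Blazer £217.88: apparel, £200.00 or more → 4.5% → £9.8046
Canned tomatoes £2.90: groceries → 0% → £0.00
Winter coat £91.37: apparel, under £200.00 → 0% → £0.00
Subtotal = £349.82; unrounded tax = £12.64495 → £12.64; total due = £362.46

£362.46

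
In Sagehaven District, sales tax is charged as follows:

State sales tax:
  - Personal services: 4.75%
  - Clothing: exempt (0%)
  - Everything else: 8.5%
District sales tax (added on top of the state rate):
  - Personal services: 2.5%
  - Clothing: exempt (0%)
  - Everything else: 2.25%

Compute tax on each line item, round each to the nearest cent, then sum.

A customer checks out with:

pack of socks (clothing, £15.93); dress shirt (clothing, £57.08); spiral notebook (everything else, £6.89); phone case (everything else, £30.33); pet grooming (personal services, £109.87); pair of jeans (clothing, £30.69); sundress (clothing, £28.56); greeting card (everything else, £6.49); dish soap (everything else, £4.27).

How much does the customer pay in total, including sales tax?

£303.24

Pack of socks £15.93: clothing → 0% + 0% district = 0% → £0.00
Dress shirt £57.08: clothing → 0% + 0% district = 0% → £0.00
Spiral notebook £6.89: everything else → 8.5% + 2.25% district = 10.75% → £0.74
Phone case £30.33: everything else → 8.5% + 2.25% district = 10.75% → £3.26
Pet grooming £109.87: personal services → 4.75% + 2.5% district = 7.25% → £7.97
Pair of jeans £30.69: clothing → 0% + 0% district = 0% → £0.00
Sundress £28.56: clothing → 0% + 0% district = 0% → £0.00
Greeting card £6.49: everything else → 8.5% + 2.25% district = 10.75% → £0.70
Dish soap £4.27: everything else → 8.5% + 2.25% district = 10.75% → £0.46
Subtotal = £290.11; tax = £13.13; total due = £303.24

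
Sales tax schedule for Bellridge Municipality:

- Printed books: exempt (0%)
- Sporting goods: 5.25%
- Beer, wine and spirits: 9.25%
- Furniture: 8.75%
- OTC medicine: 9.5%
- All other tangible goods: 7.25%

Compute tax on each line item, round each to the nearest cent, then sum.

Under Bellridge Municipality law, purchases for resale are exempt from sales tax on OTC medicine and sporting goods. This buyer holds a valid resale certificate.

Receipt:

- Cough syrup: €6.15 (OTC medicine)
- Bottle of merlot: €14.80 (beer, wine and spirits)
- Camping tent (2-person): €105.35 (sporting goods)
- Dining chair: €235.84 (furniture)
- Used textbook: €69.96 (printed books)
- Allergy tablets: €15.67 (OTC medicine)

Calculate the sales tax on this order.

€22.01

Cough syrup €6.15: OTC medicine, buyer-exempt → 0% → €0.00
Bottle of merlot €14.80: beer, wine and spirits → 9.25% → €1.37
Camping tent (2-person) €105.35: sporting goods, buyer-exempt → 0% → €0.00
Dining chair €235.84: furniture → 8.75% → €20.64
Used textbook €69.96: printed books → 0% → €0.00
Allergy tablets €15.67: OTC medicine, buyer-exempt → 0% → €0.00
Total tax = €1.37 + €20.64 = €22.01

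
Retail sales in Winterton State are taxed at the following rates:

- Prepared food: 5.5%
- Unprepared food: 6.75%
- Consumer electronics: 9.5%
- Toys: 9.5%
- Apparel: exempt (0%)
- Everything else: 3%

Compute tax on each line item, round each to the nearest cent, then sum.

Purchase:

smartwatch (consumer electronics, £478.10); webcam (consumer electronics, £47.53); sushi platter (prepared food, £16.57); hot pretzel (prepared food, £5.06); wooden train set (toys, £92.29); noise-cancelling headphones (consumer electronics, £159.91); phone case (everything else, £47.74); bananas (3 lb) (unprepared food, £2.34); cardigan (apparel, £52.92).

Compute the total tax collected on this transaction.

£76.68

Smartwatch £478.10: consumer electronics → 9.5% → £45.42
Webcam £47.53: consumer electronics → 9.5% → £4.52
Sushi platter £16.57: prepared food → 5.5% → £0.91
Hot pretzel £5.06: prepared food → 5.5% → £0.28
Wooden train set £92.29: toys → 9.5% → £8.77
Noise-cancelling headphones £159.91: consumer electronics → 9.5% → £15.19
Phone case £47.74: everything else → 3% → £1.43
Bananas (3 lb) £2.34: unprepared food → 6.75% → £0.16
Cardigan £52.92: apparel → 0% → £0.00
Total tax = £45.42 + £4.52 + £0.91 + £0.28 + £8.77 + £15.19 + £1.43 + £0.16 = £76.68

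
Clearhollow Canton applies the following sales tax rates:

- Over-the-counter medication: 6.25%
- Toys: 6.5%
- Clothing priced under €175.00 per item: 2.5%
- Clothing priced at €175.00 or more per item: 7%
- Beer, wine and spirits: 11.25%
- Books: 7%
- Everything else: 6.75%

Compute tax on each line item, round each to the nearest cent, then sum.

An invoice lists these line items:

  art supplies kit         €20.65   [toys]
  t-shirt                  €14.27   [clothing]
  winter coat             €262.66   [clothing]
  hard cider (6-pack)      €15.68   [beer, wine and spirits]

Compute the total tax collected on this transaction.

Art supplies kit €20.65: toys → 6.5% → €1.34
T-shirt €14.27: clothing, under €175.00 → 2.5% → €0.36
Winter coat €262.66: clothing, €175.00 or more → 7% → €18.39
Hard cider (6-pack) €15.68: beer, wine and spirits → 11.25% → €1.76
Total tax = €1.34 + €0.36 + €18.39 + €1.76 = €21.85

€21.85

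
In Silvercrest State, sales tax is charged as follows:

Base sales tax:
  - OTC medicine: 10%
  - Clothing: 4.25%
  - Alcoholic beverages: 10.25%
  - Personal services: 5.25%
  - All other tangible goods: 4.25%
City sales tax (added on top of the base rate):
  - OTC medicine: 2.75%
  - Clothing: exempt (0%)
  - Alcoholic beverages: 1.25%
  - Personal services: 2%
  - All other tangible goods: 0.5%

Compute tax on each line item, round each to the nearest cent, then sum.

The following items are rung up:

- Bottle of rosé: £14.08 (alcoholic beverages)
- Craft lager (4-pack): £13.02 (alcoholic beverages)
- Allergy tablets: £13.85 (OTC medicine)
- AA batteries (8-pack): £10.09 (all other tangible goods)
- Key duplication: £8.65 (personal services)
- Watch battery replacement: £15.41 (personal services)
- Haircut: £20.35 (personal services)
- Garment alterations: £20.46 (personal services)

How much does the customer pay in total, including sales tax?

£125.99

Bottle of rosé £14.08: alcoholic beverages → 10.25% + 1.25% city = 11.5% → £1.62
Craft lager (4-pack) £13.02: alcoholic beverages → 10.25% + 1.25% city = 11.5% → £1.50
Allergy tablets £13.85: OTC medicine → 10% + 2.75% city = 12.75% → £1.77
AA batteries (8-pack) £10.09: all other tangible goods → 4.25% + 0.5% city = 4.75% → £0.48
Key duplication £8.65: personal services → 5.25% + 2% city = 7.25% → £0.63
Watch battery replacement £15.41: personal services → 5.25% + 2% city = 7.25% → £1.12
Haircut £20.35: personal services → 5.25% + 2% city = 7.25% → £1.48
Garment alterations £20.46: personal services → 5.25% + 2% city = 7.25% → £1.48
Subtotal = £115.91; tax = £10.08; total due = £125.99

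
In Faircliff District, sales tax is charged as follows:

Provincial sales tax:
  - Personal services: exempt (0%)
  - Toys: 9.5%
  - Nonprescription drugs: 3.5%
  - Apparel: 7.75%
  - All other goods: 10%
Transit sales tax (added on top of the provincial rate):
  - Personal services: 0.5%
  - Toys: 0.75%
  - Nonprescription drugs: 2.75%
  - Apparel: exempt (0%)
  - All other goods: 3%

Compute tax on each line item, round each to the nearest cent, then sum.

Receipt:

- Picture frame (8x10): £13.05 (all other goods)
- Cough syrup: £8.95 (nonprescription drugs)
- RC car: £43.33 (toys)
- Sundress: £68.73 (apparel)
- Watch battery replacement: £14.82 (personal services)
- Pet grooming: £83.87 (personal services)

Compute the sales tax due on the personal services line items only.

Watch battery replacement £14.82: personal services → 0% + 0.5% transit = 0.5% → £0.07
Pet grooming £83.87: personal services → 0% + 0.5% transit = 0.5% → £0.42
Tax on personal services = £0.07 + £0.42 = £0.49

£0.49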